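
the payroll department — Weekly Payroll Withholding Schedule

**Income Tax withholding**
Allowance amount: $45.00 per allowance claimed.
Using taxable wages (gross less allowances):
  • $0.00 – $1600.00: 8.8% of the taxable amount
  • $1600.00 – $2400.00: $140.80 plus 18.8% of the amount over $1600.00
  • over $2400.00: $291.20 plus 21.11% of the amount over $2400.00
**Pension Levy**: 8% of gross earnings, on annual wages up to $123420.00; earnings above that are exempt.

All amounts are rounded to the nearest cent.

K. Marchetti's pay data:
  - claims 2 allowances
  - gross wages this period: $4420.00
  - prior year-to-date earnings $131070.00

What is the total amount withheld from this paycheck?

$698.62

Income Tax: taxable = $4420.00 − 2×$45.00 = $4330.00
  $291.20 + 21.11% × ($4330.00 − $2400.00) = $291.20 + 21.11% × $1930.00 = $698.62
Pension Levy: YTD $131070.00 ≥ cap $123420.00 → $0.00
Total: $698.62 + $0.00 = $698.62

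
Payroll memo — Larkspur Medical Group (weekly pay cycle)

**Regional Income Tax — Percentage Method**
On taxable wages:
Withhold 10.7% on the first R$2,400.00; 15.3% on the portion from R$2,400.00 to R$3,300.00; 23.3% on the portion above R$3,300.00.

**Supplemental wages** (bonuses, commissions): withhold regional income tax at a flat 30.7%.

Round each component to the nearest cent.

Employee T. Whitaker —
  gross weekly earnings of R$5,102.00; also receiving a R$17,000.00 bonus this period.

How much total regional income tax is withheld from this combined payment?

R$6,033.37

Regional Income Tax: taxable = R$5,102.00
  R$394.50 + 23.3% × (R$5,102.00 − R$3,300.00) = R$394.50 + 23.3% × R$1,802.00 = R$814.37
Supplemental (30.7% flat on bonus): 30.7% × R$17,000.00 = R$5,219.00
Total regional income tax: R$814.37 + R$5,219.00 = R$6,033.37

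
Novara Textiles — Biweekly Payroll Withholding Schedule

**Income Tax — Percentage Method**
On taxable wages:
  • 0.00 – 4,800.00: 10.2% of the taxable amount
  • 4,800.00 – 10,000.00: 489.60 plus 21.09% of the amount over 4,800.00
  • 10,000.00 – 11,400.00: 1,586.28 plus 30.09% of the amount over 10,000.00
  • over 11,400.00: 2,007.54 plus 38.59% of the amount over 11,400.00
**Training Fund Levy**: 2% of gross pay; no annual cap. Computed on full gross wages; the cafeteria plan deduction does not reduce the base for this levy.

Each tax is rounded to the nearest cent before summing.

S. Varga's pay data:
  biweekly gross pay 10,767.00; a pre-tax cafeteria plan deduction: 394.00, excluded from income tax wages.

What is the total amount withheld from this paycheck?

Income Tax: taxable = 10,767.00 − 394.00 = 10,373.00
  1,586.28 + 30.09% × (10,373.00 − 10,000.00) = 1,586.28 + 30.09% × 373.00 = 1,698.52
Training Fund Levy: 2% × 10,767.00 = 215.34
Total: 1,698.52 + 215.34 = 1,913.86

1,913.86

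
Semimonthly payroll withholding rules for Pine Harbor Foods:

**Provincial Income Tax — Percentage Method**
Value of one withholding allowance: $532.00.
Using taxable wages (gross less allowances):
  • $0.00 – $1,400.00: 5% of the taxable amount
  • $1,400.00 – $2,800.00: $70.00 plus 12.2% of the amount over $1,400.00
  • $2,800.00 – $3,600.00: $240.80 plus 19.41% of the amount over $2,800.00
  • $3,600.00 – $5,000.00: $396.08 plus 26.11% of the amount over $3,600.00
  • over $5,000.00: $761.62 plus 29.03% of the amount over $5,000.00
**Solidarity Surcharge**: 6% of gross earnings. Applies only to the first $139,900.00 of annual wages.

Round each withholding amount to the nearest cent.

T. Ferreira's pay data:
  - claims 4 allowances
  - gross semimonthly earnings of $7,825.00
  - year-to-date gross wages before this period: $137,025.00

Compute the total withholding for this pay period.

Provincial Income Tax: taxable = $7,825.00 − 4×$532.00 = $5,697.00
  $761.62 + 29.03% × ($5,697.00 − $5,000.00) = $761.62 + 29.03% × $697.00 = $963.96
Solidarity Surcharge: cap $139,900.00 − YTD $137,025.00 = $2,875.00 subject; 6% × $2,875.00 = $172.50
Total: $963.96 + $172.50 = $1,136.46

$1,136.46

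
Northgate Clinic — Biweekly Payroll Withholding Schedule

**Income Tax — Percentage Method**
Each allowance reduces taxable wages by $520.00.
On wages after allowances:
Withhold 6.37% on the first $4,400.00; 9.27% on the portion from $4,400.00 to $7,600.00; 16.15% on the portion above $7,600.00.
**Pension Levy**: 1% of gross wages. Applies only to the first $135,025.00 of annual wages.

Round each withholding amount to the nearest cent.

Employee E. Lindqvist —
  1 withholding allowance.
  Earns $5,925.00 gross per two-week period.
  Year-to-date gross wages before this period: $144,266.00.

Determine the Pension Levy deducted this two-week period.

Pension Levy: YTD $144,266.00 ≥ cap $135,025.00 → $0.00

$0.00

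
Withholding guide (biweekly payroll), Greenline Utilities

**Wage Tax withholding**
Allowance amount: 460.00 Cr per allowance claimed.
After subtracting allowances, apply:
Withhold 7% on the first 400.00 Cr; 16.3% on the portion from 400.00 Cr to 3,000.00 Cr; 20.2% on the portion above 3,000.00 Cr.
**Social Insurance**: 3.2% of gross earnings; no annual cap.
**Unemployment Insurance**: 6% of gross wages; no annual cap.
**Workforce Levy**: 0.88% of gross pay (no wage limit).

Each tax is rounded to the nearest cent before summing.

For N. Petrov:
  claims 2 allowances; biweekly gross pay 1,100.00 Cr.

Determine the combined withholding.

123.48 Cr

Wage Tax: taxable = 1,100.00 Cr − 2×460.00 Cr = 180.00 Cr
  7% × 180.00 Cr = 12.60 Cr
Social Insurance: 3.2% × 1,100.00 Cr = 35.20 Cr
Unemployment Insurance: 6% × 1,100.00 Cr = 66.00 Cr
Workforce Levy: 0.88% × 1,100.00 Cr = 9.68 Cr
Total: 12.60 Cr + 35.20 Cr + 66.00 Cr + 9.68 Cr = 123.48 Cr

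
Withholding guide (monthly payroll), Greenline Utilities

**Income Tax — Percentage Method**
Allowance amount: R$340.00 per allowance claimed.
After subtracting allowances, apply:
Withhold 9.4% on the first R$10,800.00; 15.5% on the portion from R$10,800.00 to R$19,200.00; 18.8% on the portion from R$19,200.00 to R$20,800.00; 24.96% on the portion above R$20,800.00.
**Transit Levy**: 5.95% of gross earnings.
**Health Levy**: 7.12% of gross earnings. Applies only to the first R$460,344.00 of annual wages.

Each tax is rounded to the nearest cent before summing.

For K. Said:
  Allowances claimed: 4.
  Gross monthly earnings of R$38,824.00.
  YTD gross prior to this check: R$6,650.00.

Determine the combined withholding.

R$11,851.63

Income Tax: taxable = R$38,824.00 − 4×R$340.00 = R$37,464.00
  R$2,618.00 + 24.96% × (R$37,464.00 − R$20,800.00) = R$2,618.00 + 24.96% × R$16,664.00 = R$6,777.33
Transit Levy: 5.95% × R$38,824.00 = R$2,310.03
Health Levy: 7.12% × R$38,824.00 = R$2,764.27
Total: R$6,777.33 + R$2,310.03 + R$2,764.27 = R$11,851.63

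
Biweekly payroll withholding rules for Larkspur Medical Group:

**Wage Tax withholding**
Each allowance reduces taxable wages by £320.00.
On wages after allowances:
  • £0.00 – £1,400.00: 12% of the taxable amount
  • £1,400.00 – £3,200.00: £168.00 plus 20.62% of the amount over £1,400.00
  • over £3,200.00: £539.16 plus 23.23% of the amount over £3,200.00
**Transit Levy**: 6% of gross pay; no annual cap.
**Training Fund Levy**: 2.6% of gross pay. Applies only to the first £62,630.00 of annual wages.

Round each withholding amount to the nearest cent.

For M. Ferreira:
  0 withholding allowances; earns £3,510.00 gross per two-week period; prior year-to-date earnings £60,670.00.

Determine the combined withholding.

£872.73

Wage Tax: taxable = £3,510.00
  £539.16 + 23.23% × (£3,510.00 − £3,200.00) = £539.16 + 23.23% × £310.00 = £611.17
Transit Levy: 6% × £3,510.00 = £210.60
Training Fund Levy: cap £62,630.00 − YTD £60,670.00 = £1,960.00 subject; 2.6% × £1,960.00 = £50.96
Total: £611.17 + £210.60 + £50.96 = £872.73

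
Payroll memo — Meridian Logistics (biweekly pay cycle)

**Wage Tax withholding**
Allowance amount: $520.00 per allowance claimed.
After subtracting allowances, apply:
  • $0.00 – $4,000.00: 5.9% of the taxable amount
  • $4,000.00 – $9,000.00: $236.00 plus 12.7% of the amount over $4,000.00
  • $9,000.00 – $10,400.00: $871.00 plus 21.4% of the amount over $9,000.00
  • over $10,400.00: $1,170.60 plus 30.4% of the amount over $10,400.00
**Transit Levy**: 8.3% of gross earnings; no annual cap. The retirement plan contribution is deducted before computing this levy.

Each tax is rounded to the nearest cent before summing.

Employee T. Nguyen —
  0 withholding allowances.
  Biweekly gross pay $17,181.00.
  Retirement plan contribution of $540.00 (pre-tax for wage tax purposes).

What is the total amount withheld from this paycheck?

$4,449.06

Wage Tax: taxable = $17,181.00 − $540.00 = $16,641.00
  $1,170.60 + 30.4% × ($16,641.00 − $10,400.00) = $1,170.60 + 30.4% × $6,241.00 = $3,067.86
Transit Levy: 8.3% × $16,641.00 = $1,381.20
Total: $3,067.86 + $1,381.20 = $4,449.06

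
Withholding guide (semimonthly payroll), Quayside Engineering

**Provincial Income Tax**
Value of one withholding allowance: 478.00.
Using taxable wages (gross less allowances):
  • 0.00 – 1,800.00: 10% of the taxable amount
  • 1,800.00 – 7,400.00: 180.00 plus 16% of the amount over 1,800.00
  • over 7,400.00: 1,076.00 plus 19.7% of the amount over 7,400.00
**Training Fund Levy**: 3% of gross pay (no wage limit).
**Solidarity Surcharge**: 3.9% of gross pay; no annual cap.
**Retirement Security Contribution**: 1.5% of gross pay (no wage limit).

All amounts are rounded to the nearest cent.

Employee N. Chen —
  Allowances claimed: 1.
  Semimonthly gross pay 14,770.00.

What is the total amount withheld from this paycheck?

Provincial Income Tax: taxable = 14,770.00 − 1×478.00 = 14,292.00
  1,076.00 + 19.7% × (14,292.00 − 7,400.00) = 1,076.00 + 19.7% × 6,892.00 = 2,433.72
Training Fund Levy: 3% × 14,770.00 = 443.10
Solidarity Surcharge: 3.9% × 14,770.00 = 576.03
Retirement Security Contribution: 1.5% × 14,770.00 = 221.55
Total: 2,433.72 + 443.10 + 576.03 + 221.55 = 3,674.40

3,674.40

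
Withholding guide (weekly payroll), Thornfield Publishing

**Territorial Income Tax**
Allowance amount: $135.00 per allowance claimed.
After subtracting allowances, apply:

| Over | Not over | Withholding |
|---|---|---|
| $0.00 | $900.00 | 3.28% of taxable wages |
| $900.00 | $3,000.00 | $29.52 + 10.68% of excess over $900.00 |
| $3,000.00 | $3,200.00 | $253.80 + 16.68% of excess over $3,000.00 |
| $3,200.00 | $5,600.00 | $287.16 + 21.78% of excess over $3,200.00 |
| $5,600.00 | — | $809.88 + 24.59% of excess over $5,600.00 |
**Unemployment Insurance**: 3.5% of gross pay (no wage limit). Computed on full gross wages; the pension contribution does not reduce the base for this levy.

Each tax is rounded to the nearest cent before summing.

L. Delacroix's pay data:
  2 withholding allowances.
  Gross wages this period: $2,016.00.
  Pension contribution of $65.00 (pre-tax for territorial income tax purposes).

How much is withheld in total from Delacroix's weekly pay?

Territorial Income Tax: taxable = $2,016.00 − $65.00 − 2×$135.00 = $1,681.00
  $29.52 + 10.68% × ($1,681.00 − $900.00) = $29.52 + 10.68% × $781.00 = $112.93
Unemployment Insurance: 3.5% × $2,016.00 = $70.56
Total: $112.93 + $70.56 = $183.49

$183.49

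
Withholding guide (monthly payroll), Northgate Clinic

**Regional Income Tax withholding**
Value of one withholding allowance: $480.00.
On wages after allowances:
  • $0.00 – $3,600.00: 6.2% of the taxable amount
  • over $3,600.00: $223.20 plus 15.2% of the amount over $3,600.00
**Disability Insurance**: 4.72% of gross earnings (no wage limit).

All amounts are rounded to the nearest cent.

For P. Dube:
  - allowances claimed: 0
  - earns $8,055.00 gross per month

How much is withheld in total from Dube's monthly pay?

Regional Income Tax: taxable = $8,055.00
  $223.20 + 15.2% × ($8,055.00 − $3,600.00) = $223.20 + 15.2% × $4,455.00 = $900.36
Disability Insurance: 4.72% × $8,055.00 = $380.20
Total: $900.36 + $380.20 = $1,280.56

$1,280.56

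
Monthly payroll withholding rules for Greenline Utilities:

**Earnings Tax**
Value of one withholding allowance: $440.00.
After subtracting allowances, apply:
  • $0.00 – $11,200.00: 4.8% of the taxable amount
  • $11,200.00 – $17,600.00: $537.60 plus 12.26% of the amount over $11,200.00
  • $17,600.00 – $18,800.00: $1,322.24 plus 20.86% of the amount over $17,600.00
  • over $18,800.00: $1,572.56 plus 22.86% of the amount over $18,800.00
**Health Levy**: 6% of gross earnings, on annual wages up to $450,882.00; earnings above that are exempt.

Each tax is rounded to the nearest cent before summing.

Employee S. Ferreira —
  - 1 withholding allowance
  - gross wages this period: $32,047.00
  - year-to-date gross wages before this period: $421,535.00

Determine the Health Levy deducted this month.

$1,760.82

Health Levy: cap $450,882.00 − YTD $421,535.00 = $29,347.00 subject; 6% × $29,347.00 = $1,760.82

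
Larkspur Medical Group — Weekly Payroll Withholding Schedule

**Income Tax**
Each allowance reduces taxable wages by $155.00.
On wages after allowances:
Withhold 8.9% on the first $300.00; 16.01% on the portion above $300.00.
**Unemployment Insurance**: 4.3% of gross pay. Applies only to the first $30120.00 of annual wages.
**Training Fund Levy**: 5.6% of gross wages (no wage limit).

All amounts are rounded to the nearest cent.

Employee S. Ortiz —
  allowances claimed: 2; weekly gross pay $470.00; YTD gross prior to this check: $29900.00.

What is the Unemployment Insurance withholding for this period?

Unemployment Insurance: cap $30120.00 − YTD $29900.00 = $220.00 subject; 4.3% × $220.00 = $9.46

$9.46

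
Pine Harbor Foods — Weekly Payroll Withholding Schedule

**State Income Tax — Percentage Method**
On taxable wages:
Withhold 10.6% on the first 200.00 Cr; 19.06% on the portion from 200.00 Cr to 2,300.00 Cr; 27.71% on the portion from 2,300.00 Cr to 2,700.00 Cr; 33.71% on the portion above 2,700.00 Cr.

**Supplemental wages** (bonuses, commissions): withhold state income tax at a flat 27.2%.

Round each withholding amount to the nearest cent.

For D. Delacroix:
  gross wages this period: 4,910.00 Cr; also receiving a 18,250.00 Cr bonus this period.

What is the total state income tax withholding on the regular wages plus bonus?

6,241.29 Cr

State Income Tax: taxable = 4,910.00 Cr
  532.30 Cr + 33.71% × (4,910.00 Cr − 2,700.00 Cr) = 532.30 Cr + 33.71% × 2,210.00 Cr = 1,277.29 Cr
Supplemental (27.2% flat on bonus): 27.2% × 18,250.00 Cr = 4,964.00 Cr
Total state income tax: 1,277.29 Cr + 4,964.00 Cr = 6,241.29 Cr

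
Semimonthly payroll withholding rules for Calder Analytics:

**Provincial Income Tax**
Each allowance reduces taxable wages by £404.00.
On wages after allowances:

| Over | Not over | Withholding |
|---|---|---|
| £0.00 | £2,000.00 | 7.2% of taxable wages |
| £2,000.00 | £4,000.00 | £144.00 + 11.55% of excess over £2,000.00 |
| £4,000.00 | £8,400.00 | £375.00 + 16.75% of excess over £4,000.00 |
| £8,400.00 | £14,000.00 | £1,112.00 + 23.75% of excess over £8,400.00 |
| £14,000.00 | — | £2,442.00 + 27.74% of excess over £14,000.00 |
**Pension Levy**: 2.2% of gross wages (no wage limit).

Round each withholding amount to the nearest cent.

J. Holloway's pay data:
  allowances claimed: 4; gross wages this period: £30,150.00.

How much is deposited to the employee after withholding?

£23,012.97

Provincial Income Tax: taxable = £30,150.00 − 4×£404.00 = £28,534.00
  £2,442.00 + 27.74% × (£28,534.00 − £14,000.00) = £2,442.00 + 27.74% × £14,534.00 = £6,473.73
Pension Levy: 2.2% × £30,150.00 = £663.30
Total withheld: £6,473.73 + £663.30 = £7,137.03
Net pay: £30,150.00 − £7,137.03 = £23,012.97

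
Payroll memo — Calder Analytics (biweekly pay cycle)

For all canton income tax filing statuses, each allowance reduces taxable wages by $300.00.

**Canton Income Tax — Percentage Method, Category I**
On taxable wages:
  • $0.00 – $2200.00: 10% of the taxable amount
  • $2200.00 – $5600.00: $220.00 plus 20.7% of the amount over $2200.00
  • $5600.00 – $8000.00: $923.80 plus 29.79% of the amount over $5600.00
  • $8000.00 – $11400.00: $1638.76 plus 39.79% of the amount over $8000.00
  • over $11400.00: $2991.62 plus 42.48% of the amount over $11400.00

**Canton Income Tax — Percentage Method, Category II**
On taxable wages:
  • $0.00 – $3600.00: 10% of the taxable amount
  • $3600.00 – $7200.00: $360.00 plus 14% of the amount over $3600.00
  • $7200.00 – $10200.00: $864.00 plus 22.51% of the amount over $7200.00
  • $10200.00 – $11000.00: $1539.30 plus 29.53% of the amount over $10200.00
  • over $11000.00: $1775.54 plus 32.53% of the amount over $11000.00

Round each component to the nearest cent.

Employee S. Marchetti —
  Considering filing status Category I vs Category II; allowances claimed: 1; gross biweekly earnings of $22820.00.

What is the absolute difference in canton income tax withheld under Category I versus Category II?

Canton Income Tax (Category I): taxable = $22820.00 − 1×$300.00 = $22520.00
  $2991.62 + 42.48% × ($22520.00 − $11400.00) = $2991.62 + 42.48% × $11120.00 = $7715.40
Canton Income Tax (Category II): taxable = $22820.00 − 1×$300.00 = $22520.00
  $1775.54 + 32.53% × ($22520.00 − $11000.00) = $1775.54 + 32.53% × $11520.00 = $5523.00
Difference: |$7715.40 − $5523.00| = $2192.40 (higher under Category I)

$2192.40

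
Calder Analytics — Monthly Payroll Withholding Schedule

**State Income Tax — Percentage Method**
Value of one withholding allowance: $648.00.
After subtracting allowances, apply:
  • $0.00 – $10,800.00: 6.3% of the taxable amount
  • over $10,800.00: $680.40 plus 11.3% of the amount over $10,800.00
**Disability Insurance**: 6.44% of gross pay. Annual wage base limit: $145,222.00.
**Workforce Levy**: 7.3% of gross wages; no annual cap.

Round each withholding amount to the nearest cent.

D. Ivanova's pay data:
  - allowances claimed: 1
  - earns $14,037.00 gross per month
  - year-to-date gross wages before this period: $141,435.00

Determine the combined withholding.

$2,241.54

State Income Tax: taxable = $14,037.00 − 1×$648.00 = $13,389.00
  $680.40 + 11.3% × ($13,389.00 − $10,800.00) = $680.40 + 11.3% × $2,589.00 = $972.96
Disability Insurance: cap $145,222.00 − YTD $141,435.00 = $3,787.00 subject; 6.44% × $3,787.00 = $243.88
Workforce Levy: 7.3% × $14,037.00 = $1,024.70
Total: $972.96 + $243.88 + $1,024.70 = $2,241.54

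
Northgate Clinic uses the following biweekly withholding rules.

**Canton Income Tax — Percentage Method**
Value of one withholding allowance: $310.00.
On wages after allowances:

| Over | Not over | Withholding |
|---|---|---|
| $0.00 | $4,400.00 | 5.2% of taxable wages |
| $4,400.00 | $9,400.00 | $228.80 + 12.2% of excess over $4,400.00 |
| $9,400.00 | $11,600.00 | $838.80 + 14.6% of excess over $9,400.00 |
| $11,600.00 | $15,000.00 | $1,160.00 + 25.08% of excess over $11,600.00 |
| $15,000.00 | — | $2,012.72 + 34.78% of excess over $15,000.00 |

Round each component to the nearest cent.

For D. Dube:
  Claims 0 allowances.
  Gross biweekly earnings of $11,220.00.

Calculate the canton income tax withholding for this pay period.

Canton Income Tax: taxable = $11,220.00
  $838.80 + 14.6% × ($11,220.00 − $9,400.00) = $838.80 + 14.6% × $1,820.00 = $1,104.52

$1,104.52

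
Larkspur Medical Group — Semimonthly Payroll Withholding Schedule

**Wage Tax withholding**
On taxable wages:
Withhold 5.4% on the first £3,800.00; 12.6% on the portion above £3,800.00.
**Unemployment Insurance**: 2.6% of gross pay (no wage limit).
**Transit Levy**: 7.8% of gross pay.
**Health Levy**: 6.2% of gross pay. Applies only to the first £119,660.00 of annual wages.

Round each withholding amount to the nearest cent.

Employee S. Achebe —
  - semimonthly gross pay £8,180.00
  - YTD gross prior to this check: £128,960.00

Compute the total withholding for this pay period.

Wage Tax: taxable = £8,180.00
  £205.20 + 12.6% × (£8,180.00 − £3,800.00) = £205.20 + 12.6% × £4,380.00 = £757.08
Unemployment Insurance: 2.6% × £8,180.00 = £212.68
Transit Levy: 7.8% × £8,180.00 = £638.04
Health Levy: YTD £128,960.00 ≥ cap £119,660.00 → £0.00
Total: £757.08 + £212.68 + £638.04 + £0.00 = £1,607.80

£1,607.80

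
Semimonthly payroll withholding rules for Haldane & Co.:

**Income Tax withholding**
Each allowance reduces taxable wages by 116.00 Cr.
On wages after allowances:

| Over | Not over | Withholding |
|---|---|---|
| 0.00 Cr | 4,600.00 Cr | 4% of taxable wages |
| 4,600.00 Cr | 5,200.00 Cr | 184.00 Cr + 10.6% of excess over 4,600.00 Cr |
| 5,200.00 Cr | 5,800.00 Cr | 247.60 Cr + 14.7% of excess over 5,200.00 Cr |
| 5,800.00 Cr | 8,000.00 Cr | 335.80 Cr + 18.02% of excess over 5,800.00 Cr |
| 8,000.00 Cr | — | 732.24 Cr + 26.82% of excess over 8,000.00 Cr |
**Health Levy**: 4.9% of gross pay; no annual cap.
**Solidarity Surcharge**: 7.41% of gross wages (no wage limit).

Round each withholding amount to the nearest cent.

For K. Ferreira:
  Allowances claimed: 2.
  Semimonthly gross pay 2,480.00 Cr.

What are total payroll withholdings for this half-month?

395.21 Cr

Income Tax: taxable = 2,480.00 Cr − 2×116.00 Cr = 2,248.00 Cr
  4% × 2,248.00 Cr = 89.92 Cr
Health Levy: 4.9% × 2,480.00 Cr = 121.52 Cr
Solidarity Surcharge: 7.41% × 2,480.00 Cr = 183.77 Cr
Total: 89.92 Cr + 121.52 Cr + 183.77 Cr = 395.21 Cr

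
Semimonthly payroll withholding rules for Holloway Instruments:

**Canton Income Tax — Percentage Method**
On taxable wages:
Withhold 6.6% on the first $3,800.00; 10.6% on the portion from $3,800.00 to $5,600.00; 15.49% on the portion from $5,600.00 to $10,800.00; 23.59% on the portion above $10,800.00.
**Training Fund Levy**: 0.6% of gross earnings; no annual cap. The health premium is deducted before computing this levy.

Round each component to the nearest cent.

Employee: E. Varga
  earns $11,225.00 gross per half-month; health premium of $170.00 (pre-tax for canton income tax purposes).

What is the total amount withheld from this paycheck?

Canton Income Tax: taxable = $11,225.00 − $170.00 = $11,055.00
  $1,247.08 + 23.59% × ($11,055.00 − $10,800.00) = $1,247.08 + 23.59% × $255.00 = $1,307.23
Training Fund Levy: 0.6% × $11,055.00 = $66.33
Total: $1,307.23 + $66.33 = $1,373.56

$1,373.56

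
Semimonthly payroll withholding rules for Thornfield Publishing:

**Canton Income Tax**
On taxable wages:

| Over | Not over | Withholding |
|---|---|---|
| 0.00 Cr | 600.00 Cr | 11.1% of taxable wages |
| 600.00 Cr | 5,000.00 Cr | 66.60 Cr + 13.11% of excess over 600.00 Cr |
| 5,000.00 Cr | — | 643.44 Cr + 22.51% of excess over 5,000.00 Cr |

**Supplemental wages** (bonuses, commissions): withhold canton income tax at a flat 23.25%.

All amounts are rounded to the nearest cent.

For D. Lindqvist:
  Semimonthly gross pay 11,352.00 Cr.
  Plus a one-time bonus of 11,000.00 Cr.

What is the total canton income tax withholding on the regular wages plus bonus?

4,630.78 Cr

Canton Income Tax: taxable = 11,352.00 Cr
  643.44 Cr + 22.51% × (11,352.00 Cr − 5,000.00 Cr) = 643.44 Cr + 22.51% × 6,352.00 Cr = 2,073.28 Cr
Supplemental (23.25% flat on bonus): 23.25% × 11,000.00 Cr = 2,557.50 Cr
Total canton income tax: 2,073.28 Cr + 2,557.50 Cr = 4,630.78 Cr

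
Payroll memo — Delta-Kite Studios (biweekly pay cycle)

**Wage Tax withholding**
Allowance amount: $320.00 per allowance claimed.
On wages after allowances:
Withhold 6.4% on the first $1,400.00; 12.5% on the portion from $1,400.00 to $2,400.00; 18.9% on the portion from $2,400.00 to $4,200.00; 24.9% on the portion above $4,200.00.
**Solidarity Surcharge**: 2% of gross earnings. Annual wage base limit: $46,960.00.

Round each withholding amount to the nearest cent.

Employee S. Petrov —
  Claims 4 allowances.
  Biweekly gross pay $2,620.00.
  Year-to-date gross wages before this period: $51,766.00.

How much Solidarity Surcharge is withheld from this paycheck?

$0.00

Solidarity Surcharge: YTD $51,766.00 ≥ cap $46,960.00 → $0.00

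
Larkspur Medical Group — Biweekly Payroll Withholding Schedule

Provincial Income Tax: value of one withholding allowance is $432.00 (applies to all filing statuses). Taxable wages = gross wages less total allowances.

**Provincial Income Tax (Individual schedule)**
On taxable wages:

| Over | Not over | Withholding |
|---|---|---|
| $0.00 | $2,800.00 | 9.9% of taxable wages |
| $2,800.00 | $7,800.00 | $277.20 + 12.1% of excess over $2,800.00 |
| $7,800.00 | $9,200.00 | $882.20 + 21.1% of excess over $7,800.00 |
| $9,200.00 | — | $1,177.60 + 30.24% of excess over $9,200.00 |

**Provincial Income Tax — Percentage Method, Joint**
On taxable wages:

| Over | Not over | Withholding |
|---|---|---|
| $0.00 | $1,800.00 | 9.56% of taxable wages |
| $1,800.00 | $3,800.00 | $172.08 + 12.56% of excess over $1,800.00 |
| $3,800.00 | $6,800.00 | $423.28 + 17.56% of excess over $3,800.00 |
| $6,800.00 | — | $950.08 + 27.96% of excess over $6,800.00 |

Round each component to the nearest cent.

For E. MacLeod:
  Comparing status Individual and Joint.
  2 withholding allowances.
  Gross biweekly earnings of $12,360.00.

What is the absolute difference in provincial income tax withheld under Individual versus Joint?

$391.17

Provincial Income Tax (Individual): taxable = $12,360.00 − 2×$432.00 = $11,496.00
  $1,177.60 + 30.24% × ($11,496.00 − $9,200.00) = $1,177.60 + 30.24% × $2,296.00 = $1,871.91
Provincial Income Tax (Joint): taxable = $12,360.00 − 2×$432.00 = $11,496.00
  $950.08 + 27.96% × ($11,496.00 − $6,800.00) = $950.08 + 27.96% × $4,696.00 = $2,263.08
Difference: |$1,871.91 − $2,263.08| = $391.17 (higher under Joint)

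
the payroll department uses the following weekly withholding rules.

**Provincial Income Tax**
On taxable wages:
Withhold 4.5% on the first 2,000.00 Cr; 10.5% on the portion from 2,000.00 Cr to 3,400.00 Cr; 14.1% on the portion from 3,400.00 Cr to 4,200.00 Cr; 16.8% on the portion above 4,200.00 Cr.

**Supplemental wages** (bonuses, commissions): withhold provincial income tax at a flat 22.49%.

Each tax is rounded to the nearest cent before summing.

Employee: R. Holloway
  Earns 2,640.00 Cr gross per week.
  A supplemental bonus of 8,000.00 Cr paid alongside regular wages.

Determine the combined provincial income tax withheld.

Provincial Income Tax: taxable = 2,640.00 Cr
  90.00 Cr + 10.5% × (2,640.00 Cr − 2,000.00 Cr) = 90.00 Cr + 10.5% × 640.00 Cr = 157.20 Cr
Supplemental (22.49% flat on bonus): 22.49% × 8,000.00 Cr = 1,799.20 Cr
Total provincial income tax: 157.20 Cr + 1,799.20 Cr = 1,956.40 Cr

1,956.40 Cr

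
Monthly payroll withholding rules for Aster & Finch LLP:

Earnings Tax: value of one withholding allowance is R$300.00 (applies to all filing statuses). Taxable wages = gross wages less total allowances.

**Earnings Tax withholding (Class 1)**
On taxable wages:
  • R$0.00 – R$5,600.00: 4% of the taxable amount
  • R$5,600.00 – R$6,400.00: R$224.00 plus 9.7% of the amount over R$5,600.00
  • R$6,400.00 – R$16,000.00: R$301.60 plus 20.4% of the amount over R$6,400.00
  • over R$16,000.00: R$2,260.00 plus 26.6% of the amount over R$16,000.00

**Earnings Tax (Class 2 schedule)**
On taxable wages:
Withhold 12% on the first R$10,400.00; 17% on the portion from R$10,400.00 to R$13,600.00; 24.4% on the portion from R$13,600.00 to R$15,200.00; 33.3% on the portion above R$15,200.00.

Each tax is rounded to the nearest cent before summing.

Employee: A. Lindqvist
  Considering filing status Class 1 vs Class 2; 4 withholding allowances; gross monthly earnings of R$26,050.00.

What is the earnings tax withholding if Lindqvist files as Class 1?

R$4,614.10

Earnings Tax (Class 1): taxable = R$26,050.00 − 4×R$300.00 = R$24,850.00
  R$2,260.00 + 26.6% × (R$24,850.00 − R$16,000.00) = R$2,260.00 + 26.6% × R$8,850.00 = R$4,614.10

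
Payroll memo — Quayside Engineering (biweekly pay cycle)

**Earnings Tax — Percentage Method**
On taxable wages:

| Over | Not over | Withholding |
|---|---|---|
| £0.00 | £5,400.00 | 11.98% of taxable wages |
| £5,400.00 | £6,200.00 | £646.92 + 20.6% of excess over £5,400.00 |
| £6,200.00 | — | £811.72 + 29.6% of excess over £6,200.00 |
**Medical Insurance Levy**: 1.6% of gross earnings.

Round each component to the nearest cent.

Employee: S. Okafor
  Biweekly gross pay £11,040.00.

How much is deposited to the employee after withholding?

£8,619.00

Earnings Tax: taxable = £11,040.00
  £811.72 + 29.6% × (£11,040.00 − £6,200.00) = £811.72 + 29.6% × £4,840.00 = £2,244.36
Medical Insurance Levy: 1.6% × £11,040.00 = £176.64
Total withheld: £2,244.36 + £176.64 = £2,421.00
Net pay: £11,040.00 − £2,421.00 = £8,619.00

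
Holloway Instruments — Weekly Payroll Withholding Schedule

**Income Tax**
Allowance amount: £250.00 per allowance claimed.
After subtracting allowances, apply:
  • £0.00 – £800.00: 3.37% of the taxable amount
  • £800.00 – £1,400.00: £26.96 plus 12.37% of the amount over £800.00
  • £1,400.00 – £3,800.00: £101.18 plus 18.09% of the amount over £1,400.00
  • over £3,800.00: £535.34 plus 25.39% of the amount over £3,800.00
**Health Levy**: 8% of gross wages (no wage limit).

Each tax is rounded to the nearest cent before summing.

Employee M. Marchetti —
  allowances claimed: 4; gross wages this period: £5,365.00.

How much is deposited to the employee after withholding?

£4,257.01

Income Tax: taxable = £5,365.00 − 4×£250.00 = £4,365.00
  £535.34 + 25.39% × (£4,365.00 − £3,800.00) = £535.34 + 25.39% × £565.00 = £678.79
Health Levy: 8% × £5,365.00 = £429.20
Total withheld: £678.79 + £429.20 = £1,107.99
Net pay: £5,365.00 − £1,107.99 = £4,257.01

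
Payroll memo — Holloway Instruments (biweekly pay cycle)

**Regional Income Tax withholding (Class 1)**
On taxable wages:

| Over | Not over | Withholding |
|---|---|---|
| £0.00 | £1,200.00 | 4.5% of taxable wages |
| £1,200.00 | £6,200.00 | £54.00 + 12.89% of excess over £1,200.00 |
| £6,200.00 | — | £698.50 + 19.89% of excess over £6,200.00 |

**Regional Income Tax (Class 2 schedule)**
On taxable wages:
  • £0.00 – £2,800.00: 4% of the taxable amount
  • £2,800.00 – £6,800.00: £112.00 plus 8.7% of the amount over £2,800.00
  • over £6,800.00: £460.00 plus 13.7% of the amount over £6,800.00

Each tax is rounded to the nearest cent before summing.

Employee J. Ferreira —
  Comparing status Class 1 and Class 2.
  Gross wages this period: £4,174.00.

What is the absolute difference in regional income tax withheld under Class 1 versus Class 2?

Regional Income Tax (Class 1): taxable = £4,174.00
  £54.00 + 12.89% × (£4,174.00 − £1,200.00) = £54.00 + 12.89% × £2,974.00 = £437.35
Regional Income Tax (Class 2): taxable = £4,174.00
  £112.00 + 8.7% × (£4,174.00 − £2,800.00) = £112.00 + 8.7% × £1,374.00 = £231.54
Difference: |£437.35 − £231.54| = £205.81 (higher under Class 1)

£205.81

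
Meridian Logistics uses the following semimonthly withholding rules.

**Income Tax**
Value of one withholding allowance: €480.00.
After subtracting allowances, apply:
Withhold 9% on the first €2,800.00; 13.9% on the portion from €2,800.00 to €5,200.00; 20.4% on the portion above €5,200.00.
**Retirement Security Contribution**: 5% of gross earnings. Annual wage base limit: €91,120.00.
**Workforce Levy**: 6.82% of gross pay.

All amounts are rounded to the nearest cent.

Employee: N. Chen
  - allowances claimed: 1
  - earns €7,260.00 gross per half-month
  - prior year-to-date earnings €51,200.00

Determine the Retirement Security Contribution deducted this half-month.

€363.00

Retirement Security Contribution: 5% × €7,260.00 = €363.00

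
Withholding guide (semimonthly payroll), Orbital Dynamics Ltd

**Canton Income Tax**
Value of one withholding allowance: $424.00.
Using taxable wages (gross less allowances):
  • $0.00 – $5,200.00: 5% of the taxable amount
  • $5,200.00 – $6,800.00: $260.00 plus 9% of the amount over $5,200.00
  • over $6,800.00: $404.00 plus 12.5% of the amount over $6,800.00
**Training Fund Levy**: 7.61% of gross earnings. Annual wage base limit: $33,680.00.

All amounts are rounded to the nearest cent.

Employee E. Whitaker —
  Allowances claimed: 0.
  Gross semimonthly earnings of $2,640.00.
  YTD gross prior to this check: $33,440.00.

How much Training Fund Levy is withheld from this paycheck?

Training Fund Levy: cap $33,680.00 − YTD $33,440.00 = $240.00 subject; 7.61% × $240.00 = $18.26

$18.26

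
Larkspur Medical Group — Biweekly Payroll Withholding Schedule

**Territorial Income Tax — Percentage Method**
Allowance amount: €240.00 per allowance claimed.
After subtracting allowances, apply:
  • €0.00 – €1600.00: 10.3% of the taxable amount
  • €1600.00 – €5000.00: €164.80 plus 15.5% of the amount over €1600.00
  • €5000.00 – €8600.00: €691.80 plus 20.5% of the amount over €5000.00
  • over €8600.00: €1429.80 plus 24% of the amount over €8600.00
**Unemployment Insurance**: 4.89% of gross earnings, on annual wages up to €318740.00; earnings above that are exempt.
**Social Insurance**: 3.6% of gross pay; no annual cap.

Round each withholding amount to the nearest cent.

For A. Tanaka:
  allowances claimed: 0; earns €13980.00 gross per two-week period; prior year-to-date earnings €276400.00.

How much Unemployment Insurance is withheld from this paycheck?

€683.62

Unemployment Insurance: 4.89% × €13980.00 = €683.62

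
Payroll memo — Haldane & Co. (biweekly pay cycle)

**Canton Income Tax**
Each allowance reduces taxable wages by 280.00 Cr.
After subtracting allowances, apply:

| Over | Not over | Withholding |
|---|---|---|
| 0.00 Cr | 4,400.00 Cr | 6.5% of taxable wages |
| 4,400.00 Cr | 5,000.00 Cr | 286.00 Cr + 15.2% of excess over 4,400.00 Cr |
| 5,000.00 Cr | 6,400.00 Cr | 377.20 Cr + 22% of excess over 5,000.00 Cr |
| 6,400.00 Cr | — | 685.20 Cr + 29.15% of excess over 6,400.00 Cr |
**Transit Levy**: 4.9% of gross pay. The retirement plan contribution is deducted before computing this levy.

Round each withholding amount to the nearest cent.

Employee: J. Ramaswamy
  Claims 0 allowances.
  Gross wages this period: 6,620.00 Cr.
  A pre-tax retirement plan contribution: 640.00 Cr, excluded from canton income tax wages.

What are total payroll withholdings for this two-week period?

885.82 Cr

Canton Income Tax: taxable = 6,620.00 Cr − 640.00 Cr = 5,980.00 Cr
  377.20 Cr + 22% × (5,980.00 Cr − 5,000.00 Cr) = 377.20 Cr + 22% × 980.00 Cr = 592.80 Cr
Transit Levy: 4.9% × 5,980.00 Cr = 293.02 Cr
Total: 592.80 Cr + 293.02 Cr = 885.82 Cr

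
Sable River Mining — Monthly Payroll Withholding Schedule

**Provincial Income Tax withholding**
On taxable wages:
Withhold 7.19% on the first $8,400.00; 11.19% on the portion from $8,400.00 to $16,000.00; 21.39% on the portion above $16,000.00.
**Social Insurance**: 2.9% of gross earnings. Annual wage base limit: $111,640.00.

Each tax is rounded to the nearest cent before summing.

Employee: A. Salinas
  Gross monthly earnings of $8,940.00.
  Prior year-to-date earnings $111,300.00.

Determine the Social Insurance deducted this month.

Social Insurance: cap $111,640.00 − YTD $111,300.00 = $340.00 subject; 2.9% × $340.00 = $9.86

$9.86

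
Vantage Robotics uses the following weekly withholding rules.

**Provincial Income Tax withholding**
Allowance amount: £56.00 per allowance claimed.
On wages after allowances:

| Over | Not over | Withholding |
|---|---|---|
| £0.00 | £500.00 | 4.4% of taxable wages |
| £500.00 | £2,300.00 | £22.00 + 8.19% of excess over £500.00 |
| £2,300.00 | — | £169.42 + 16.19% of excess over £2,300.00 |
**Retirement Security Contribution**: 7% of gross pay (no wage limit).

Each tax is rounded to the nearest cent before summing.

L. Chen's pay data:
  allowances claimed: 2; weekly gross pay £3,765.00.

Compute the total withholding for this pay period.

£652.02

Provincial Income Tax: taxable = £3,765.00 − 2×£56.00 = £3,653.00
  £169.42 + 16.19% × (£3,653.00 − £2,300.00) = £169.42 + 16.19% × £1,353.00 = £388.47
Retirement Security Contribution: 7% × £3,765.00 = £263.55
Total: £388.47 + £263.55 = £652.02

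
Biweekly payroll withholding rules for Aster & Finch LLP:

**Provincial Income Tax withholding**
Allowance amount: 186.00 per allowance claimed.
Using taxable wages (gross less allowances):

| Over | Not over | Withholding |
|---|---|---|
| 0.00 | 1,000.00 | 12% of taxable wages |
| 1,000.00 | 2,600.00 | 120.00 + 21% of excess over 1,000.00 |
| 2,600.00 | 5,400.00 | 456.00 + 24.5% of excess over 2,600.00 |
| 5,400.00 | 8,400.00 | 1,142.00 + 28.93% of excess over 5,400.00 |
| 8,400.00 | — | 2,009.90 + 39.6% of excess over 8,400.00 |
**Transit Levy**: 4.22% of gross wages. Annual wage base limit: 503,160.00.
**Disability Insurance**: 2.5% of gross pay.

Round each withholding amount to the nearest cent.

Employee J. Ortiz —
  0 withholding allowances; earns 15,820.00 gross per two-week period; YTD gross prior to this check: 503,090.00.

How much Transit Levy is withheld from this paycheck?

2.95

Transit Levy: cap 503,160.00 − YTD 503,090.00 = 70.00 subject; 4.22% × 70.00 = 2.95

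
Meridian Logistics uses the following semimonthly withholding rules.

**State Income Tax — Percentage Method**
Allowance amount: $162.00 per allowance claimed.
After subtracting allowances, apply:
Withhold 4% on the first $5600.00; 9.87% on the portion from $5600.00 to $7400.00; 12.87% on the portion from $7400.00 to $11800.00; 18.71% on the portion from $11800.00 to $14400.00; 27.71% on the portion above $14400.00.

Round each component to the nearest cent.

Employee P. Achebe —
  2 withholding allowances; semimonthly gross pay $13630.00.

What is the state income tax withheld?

$1249.71

State Income Tax: taxable = $13630.00 − 2×$162.00 = $13306.00
  $967.94 + 18.71% × ($13306.00 − $11800.00) = $967.94 + 18.71% × $1506.00 = $1249.71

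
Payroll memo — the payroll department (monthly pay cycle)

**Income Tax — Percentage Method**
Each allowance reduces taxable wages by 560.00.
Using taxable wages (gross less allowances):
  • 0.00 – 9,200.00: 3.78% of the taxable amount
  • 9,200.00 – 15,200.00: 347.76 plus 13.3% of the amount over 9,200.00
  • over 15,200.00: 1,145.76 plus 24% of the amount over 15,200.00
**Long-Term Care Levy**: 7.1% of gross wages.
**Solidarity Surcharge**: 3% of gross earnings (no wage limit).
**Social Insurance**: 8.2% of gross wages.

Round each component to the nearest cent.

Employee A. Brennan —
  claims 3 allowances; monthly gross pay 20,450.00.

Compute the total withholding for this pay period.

5,744.91

Income Tax: taxable = 20,450.00 − 3×560.00 = 18,770.00
  1,145.76 + 24% × (18,770.00 − 15,200.00) = 1,145.76 + 24% × 3,570.00 = 2,002.56
Long-Term Care Levy: 7.1% × 20,450.00 = 1,451.95
Solidarity Surcharge: 3% × 20,450.00 = 613.50
Social Insurance: 8.2% × 20,450.00 = 1,676.90
Total: 2,002.56 + 1,451.95 + 613.50 + 1,676.90 = 5,744.91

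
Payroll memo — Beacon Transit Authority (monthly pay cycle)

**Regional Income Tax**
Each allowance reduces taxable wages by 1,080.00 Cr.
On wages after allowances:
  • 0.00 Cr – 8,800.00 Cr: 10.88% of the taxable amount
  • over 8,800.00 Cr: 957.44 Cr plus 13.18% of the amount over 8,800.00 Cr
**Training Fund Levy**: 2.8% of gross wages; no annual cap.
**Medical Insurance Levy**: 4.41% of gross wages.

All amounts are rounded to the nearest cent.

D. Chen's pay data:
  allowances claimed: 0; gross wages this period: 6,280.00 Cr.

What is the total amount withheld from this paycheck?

1,136.05 Cr

Regional Income Tax: taxable = 6,280.00 Cr
  10.88% × 6,280.00 Cr = 683.26 Cr
Training Fund Levy: 2.8% × 6,280.00 Cr = 175.84 Cr
Medical Insurance Levy: 4.41% × 6,280.00 Cr = 276.95 Cr
Total: 683.26 Cr + 175.84 Cr + 276.95 Cr = 1,136.05 Cr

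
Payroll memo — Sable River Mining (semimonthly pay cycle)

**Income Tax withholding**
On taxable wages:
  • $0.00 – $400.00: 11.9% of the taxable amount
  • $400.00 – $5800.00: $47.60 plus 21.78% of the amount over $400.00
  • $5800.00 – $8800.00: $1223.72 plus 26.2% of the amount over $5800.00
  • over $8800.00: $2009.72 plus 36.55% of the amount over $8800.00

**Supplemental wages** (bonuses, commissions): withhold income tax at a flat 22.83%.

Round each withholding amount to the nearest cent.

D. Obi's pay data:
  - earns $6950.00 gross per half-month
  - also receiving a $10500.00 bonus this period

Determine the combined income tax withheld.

Income Tax: taxable = $6950.00
  $1223.72 + 26.2% × ($6950.00 − $5800.00) = $1223.72 + 26.2% × $1150.00 = $1525.02
Supplemental (22.83% flat on bonus): 22.83% × $10500.00 = $2397.15
Total income tax: $1525.02 + $2397.15 = $3922.17

$3922.17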